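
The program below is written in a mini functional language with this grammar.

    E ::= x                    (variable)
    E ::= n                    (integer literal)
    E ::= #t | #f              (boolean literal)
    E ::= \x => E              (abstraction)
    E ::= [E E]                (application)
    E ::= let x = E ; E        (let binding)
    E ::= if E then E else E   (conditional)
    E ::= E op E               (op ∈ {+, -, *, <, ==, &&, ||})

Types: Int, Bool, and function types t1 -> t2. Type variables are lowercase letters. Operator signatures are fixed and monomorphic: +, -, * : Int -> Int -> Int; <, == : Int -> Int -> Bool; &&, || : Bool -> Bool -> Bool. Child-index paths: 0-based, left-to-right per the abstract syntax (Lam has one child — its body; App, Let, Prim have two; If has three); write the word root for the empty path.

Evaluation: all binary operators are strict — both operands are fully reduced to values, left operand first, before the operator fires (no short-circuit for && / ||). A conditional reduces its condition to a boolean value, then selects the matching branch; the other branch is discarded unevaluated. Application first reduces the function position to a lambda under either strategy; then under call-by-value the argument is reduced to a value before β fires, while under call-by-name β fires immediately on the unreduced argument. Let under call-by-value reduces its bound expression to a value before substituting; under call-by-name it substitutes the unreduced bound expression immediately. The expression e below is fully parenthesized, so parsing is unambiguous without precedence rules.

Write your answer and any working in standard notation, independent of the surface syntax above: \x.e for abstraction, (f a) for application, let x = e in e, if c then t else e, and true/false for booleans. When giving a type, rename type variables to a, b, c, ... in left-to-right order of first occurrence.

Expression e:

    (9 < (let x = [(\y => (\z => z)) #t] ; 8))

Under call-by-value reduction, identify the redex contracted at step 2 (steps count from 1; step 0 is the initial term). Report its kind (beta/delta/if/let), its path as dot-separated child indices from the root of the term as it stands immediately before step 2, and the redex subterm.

Answer: let at 1 : (let x = (\z.z) in 8)

Derivation:
step 0: (9 < (let x = ((\y.(\z.z)) true) in 8))
step 1: [beta@1.0] (9 < (let x = (\z.z) in 8))
step 2: [let@1] (9 < 8)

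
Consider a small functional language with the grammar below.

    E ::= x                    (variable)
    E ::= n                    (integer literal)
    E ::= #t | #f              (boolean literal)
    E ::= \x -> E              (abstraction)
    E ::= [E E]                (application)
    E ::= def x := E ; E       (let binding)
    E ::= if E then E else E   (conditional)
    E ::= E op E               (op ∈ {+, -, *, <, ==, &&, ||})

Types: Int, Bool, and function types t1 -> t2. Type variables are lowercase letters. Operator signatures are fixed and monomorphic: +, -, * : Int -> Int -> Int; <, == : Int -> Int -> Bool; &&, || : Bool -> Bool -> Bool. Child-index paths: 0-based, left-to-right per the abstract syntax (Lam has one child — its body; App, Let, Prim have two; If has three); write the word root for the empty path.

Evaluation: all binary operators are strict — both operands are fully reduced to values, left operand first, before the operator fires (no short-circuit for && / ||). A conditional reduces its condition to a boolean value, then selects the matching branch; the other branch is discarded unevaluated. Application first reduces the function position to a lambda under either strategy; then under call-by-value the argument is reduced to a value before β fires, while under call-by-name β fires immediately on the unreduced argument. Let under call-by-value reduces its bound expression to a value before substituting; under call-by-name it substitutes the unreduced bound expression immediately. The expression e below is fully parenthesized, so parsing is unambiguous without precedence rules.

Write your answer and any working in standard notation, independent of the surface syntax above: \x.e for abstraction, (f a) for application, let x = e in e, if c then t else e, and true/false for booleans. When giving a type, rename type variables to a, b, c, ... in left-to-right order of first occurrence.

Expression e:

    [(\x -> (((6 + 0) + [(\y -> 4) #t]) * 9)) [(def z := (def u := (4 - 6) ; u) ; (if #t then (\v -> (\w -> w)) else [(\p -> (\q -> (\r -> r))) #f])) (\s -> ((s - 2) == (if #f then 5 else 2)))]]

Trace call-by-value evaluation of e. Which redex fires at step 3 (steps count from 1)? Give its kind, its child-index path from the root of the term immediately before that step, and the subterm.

Working:
step 0: ((\x.(((6 + 0) + ((\y.4) true)) * 9)) ((let z = (let u = (4 - 6) in u) in (if true then (\v.(\w.w)) else ((\p.(\q.(\r.r))) false))) (\s.((s - 2) == (if false then 5 else 2)))))
step 1: [delta@1.0.0.0] ((\x.(((6 + 0) + ((\y.4) true)) * 9)) ((let z = (let u = -2 in u) in (if true then (\v.(\w.w)) else ((\p.(\q.(\r.r))) false))) (\s.((s - 2) == (if false then 5 else 2)))))
step 2: [let@1.0.0] ((\x.(((6 + 0) + ((\y.4) true)) * 9)) ((let z = -2 in (if true then (\v.(\w.w)) else ((\p.(\q.(\r.r))) false))) (\s.((s - 2) == (if false then 5 else 2)))))
step 3: [let@1.0] ((\x.(((6 + 0) + ((\y.4) true)) * 9)) ((if true then (\v.(\w.w)) else ((\p.(\q.(\r.r))) false)) (\s.((s - 2) == (if false then 5 else 2)))))

Answer: let at 1.0 : (let z = -2 in (if true then (\v.(\w.w)) else ((\p.(\q.(\r.r))) false)))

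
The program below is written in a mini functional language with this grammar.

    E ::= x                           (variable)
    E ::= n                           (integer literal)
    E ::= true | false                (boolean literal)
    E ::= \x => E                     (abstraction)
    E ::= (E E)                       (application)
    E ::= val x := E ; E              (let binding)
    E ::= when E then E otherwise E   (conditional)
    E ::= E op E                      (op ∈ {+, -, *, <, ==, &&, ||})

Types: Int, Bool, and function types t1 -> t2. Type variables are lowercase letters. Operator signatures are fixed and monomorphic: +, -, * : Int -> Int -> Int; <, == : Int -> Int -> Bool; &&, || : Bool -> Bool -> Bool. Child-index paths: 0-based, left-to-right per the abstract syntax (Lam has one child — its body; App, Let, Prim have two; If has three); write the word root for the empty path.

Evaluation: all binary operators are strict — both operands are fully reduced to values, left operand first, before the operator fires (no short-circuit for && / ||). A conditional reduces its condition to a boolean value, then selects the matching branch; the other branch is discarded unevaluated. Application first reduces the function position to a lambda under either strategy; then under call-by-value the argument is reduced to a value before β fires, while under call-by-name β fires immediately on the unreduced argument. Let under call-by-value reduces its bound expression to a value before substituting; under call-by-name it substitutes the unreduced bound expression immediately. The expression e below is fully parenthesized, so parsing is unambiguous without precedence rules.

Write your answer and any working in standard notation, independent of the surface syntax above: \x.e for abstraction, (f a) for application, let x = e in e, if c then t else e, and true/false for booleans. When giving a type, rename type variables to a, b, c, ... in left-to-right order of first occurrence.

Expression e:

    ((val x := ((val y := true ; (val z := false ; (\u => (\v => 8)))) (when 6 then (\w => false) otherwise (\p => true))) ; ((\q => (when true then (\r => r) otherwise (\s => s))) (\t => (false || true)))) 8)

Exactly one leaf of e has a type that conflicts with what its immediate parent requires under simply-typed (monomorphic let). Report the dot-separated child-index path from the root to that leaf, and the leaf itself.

Answer: 0.0.1.0 : 6

Working:
let y : Bool
let z : Bool
\v._ : b -> Int
\u._ : a -> b -> Int
  unify Int ~ Bool
  FAIL: mismatch Int ~ Bool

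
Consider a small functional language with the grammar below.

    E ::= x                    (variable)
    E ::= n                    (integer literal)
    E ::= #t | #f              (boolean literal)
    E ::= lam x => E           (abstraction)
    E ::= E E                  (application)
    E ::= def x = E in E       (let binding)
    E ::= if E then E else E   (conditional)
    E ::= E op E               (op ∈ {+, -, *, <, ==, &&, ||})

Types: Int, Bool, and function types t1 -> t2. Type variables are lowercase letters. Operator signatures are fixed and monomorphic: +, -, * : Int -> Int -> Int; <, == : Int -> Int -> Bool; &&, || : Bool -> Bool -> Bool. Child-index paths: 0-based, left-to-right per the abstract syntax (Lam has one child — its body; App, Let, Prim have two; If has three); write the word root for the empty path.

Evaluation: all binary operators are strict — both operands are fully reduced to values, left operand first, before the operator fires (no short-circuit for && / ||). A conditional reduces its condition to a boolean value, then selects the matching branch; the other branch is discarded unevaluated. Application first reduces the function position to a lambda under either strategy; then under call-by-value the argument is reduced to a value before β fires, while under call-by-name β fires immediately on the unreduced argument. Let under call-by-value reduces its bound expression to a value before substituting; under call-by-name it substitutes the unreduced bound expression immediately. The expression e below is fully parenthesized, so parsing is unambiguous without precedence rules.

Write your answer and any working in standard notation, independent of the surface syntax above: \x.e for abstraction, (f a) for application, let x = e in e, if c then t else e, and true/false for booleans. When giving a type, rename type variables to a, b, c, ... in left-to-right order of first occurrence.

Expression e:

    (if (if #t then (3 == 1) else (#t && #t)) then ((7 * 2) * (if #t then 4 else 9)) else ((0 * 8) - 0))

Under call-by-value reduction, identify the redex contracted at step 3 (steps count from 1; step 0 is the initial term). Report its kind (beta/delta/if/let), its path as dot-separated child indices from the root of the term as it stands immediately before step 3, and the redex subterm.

Derivation:
step 0: (if (if true then (3 == 1) else (true && true)) then ((7 * 2) * (if true then 4 else 9)) else ((0 * 8) - 0))
step 1: [if@0] (if (3 == 1) then ((7 * 2) * (if true then 4 else 9)) else ((0 * 8) - 0))
step 2: [delta@0] (if false then ((7 * 2) * (if true then 4 else 9)) else ((0 * 8) - 0))
step 3: [if@root] ((0 * 8) - 0)

Answer: if at root : (if false then ((7 * 2) * (if true then 4 else 9)) else ((0 * 8) - 0))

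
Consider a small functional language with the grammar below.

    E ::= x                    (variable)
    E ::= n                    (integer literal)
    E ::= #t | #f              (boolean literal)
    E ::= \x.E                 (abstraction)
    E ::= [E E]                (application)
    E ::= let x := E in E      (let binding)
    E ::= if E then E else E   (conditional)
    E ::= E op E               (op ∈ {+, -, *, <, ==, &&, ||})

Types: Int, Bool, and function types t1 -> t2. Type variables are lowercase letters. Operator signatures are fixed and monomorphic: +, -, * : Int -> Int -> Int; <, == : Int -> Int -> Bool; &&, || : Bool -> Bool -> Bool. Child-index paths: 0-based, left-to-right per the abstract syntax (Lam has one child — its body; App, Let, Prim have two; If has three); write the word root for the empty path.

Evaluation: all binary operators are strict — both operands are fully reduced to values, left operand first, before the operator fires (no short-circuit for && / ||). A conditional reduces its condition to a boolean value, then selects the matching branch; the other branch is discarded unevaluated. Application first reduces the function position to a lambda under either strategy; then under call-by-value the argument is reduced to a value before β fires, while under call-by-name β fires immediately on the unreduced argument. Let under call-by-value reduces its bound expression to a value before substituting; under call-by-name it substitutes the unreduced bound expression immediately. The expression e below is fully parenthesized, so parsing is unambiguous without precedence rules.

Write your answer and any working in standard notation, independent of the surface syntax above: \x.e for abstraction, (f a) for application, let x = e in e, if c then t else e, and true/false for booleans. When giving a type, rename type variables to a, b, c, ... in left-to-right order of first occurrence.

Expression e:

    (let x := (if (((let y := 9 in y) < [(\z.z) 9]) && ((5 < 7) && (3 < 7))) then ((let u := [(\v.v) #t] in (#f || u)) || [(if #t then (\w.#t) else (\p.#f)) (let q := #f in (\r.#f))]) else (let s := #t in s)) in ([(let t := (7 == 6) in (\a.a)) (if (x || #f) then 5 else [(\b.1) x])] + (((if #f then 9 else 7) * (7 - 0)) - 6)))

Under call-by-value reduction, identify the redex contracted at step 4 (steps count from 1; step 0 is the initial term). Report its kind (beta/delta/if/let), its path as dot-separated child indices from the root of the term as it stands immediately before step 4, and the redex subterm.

Answer: delta at 0.0.1.0 : (5 < 7)

Trace:
step 0: (let x = (if (((let y = 9 in y) < ((\z.z) 9)) && ((5 < 7) && (3 < 7))) then ((let u = ((\v.v) true) in (false || u)) || ((if true then (\w.true) else (\p.false)) (let q = false in (\r.false)))) else (let s = true in s)) in (((let t = (7 == 6) in (\a.a)) (if (x || false) then 5 else ((\b.1) x))) + (((if false then 9 else 7) * (7 - 0)) - 6)))
step 1: [let@0.0.0.0] (let x = (if ((9 < ((\z.z) 9)) && ((5 < 7) && (3 < 7))) then ((let u = ((\v.v) true) in (false || u)) || ((if true then (\w.true) else (\p.false)) (let q = false in (\r.false)))) else (let s = true in s)) in (((let t = (7 == 6) in (\a.a)) (if (x || false) then 5 else ((\b.1) x))) + (((if false then 9 else 7) * (7 - 0)) - 6)))
step 2: [beta@0.0.0.1] (let x = (if ((9 < 9) && ((5 < 7) && (3 < 7))) then ((let u = ((\v.v) true) in (false || u)) || ((if true then (\w.true) else (\p.false)) (let q = false in (\r.false)))) else (let s = true in s)) in (((let t = (7 == 6) in (\a.a)) (if (x || false) then 5 else ((\b.1) x))) + (((if false then 9 else 7) * (7 - 0)) - 6)))
step 3: [delta@0.0.0] (let x = (if (false && ((5 < 7) && (3 < 7))) then ((let u = ((\v.v) true) in (false || u)) || ((if true then (\w.true) else (\p.false)) (let q = false in (\r.false)))) else (let s = true in s)) in (((let t = (7 == 6) in (\a.a)) (if (x || false) then 5 else ((\b.1) x))) + (((if false then 9 else 7) * (7 - 0)) - 6)))
step 4: [delta@0.0.1.0] (let x = (if (false && (true && (3 < 7))) then ((let u = ((\v.v) true) in (false || u)) || ((if true then (\w.true) else (\p.false)) (let q = false in (\r.false)))) else (let s = true in s)) in (((let t = (7 == 6) in (\a.a)) (if (x || false) then 5 else ((\b.1) x))) + (((if false then 9 else 7) * (7 - 0)) - 6)))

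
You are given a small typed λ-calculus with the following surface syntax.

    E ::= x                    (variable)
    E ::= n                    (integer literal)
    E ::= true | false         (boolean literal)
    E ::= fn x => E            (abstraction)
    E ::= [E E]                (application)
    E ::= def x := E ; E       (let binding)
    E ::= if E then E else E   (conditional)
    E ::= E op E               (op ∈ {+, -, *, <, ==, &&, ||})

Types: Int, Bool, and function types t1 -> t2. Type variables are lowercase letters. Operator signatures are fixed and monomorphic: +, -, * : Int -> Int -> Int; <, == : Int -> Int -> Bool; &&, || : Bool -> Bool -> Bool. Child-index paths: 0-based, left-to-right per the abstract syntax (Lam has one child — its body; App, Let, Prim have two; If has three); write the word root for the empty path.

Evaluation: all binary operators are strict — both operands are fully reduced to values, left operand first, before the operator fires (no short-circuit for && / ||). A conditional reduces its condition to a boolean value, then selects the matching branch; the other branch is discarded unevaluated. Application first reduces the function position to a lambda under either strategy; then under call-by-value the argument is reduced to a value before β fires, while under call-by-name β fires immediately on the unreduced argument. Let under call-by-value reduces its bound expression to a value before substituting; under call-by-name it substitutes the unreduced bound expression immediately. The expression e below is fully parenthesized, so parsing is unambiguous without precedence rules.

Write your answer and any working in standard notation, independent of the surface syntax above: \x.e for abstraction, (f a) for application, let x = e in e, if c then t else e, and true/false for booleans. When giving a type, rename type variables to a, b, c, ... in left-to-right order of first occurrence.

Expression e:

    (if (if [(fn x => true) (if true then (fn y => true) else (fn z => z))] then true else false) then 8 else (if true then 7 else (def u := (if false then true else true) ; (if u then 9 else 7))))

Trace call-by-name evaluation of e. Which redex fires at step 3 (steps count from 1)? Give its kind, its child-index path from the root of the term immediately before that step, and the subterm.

Derivation:
step 0: (if (if ((\x.true) (if true then (\y.true) else (\z.z))) then true else false) then 8 else (if true then 7 else (let u = (if false then true else true) in (if u then 9 else 7))))
step 1: [beta@0.0] (if (if true then true else false) then 8 else (if true then 7 else (let u = (if false then true else true) in (if u then 9 else 7))))
step 2: [if@0] (if true then 8 else (if true then 7 else (let u = (if false then true else true) in (if u then 9 else 7))))
step 3: [if@root] 8

Answer: if at root : (if true then 8 else (if true then 7 else (let u = (if false then true else true) in (if u then 9 else 7))))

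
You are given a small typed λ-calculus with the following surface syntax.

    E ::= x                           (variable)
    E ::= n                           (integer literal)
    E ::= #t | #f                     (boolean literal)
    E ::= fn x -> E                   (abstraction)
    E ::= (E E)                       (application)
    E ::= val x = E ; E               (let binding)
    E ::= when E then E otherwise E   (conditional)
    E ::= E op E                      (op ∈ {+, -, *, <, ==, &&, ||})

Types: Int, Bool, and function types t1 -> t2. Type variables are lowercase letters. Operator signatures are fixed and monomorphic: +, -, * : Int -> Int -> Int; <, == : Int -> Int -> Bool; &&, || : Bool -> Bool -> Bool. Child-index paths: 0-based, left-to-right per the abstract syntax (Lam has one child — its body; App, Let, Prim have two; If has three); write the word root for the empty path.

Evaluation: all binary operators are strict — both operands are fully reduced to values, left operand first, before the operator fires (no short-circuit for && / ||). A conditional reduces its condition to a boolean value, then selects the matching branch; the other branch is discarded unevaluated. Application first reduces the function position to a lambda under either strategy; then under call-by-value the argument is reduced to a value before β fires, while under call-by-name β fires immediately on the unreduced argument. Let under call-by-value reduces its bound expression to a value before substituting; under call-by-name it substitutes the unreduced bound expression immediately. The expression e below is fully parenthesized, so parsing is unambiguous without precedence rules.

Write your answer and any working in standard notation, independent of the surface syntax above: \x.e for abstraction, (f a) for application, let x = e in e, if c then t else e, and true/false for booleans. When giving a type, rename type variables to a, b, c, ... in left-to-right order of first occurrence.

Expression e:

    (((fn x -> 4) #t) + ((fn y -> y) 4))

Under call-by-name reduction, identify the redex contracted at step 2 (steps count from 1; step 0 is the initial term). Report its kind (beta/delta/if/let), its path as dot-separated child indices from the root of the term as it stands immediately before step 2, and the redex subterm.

Working:
step 0: (((\x.4) true) + ((\y.y) 4))
step 1: [beta@0] (4 + ((\y.y) 4))
step 2: [beta@1] (4 + 4)

Answer: beta at 1 : ((\y.y) 4)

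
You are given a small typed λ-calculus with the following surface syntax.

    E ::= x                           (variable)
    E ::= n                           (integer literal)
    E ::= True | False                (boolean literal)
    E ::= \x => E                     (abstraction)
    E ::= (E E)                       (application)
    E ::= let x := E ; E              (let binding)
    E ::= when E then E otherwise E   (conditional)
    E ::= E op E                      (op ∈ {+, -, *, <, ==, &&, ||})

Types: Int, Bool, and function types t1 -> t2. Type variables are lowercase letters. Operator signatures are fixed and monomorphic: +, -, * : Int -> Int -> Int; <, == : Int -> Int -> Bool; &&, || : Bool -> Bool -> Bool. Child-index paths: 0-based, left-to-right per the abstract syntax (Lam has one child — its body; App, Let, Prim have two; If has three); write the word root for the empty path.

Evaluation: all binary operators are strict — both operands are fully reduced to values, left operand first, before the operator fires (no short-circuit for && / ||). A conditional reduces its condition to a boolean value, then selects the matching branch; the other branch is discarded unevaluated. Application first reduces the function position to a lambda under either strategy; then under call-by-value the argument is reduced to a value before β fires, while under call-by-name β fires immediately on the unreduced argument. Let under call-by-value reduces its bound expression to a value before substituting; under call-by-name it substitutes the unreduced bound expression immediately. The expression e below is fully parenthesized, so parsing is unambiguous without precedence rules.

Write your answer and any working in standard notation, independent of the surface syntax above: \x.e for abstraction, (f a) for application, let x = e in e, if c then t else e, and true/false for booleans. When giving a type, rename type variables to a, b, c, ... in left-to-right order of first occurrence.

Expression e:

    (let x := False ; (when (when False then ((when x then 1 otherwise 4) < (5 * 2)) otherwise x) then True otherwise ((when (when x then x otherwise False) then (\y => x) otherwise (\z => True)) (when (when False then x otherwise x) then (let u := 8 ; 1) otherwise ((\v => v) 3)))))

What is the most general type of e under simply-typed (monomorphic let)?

Derivation:
let x : Bool
  unify Bool ~ Bool
x : Bool
  unify Bool ~ Bool
  unify Int ~ Int
  unify Int ~ Int
  unify Int ~ Int
  unify Int ~ Int
  unify Int ~ Int
x : Bool
  unify Bool ~ Bool
  unify Bool ~ Bool
x : Bool
  unify Bool ~ Bool
x : Bool
  unify Bool ~ Bool
  unify Bool ~ Bool
x : Bool
\y._ : a -> Bool
\z._ : b -> Bool
  unify a -> Bool ~ b -> Bool
  unify a ~ b
  unify Bool ~ Bool
  unify Bool ~ Bool
x : Bool
x : Bool
  unify Bool ~ Bool
  unify Bool ~ Bool
let u : Int
v : c
\v._ : c -> c
  unify c -> c ~ Int -> d
  unify c ~ Int
  unify Int ~ d
_ _ : Int
  unify Int ~ Int
  unify b -> Bool ~ Int -> e
  unify b ~ Int
  unify Bool ~ e
_ _ : Bool
  unify Bool ~ Bool

Answer: Bool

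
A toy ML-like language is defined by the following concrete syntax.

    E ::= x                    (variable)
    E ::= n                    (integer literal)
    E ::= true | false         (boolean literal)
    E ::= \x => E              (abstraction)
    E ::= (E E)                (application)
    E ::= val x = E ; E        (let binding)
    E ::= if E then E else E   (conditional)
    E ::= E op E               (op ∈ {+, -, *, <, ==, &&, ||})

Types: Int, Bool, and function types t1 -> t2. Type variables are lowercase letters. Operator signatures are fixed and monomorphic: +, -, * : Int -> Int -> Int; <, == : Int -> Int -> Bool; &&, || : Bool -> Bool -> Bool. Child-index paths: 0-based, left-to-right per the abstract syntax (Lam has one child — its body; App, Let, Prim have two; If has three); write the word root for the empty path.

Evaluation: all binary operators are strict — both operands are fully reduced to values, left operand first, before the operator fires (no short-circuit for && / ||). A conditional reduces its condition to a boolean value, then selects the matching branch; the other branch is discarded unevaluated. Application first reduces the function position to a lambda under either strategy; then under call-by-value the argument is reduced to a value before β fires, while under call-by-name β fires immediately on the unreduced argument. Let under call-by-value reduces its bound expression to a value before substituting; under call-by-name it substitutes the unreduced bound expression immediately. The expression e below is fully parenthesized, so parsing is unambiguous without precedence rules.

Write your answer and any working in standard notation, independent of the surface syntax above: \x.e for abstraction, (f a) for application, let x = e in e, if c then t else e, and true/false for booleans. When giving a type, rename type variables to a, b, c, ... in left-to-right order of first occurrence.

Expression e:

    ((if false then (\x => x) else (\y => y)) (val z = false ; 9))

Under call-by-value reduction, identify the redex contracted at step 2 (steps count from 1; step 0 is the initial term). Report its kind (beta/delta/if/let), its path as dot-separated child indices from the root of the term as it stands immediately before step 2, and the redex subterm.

Derivation:
step 0: ((if false then (\x.x) else (\y.y)) (let z = false in 9))
step 1: [if@0] ((\y.y) (let z = false in 9))
step 2: [let@1] ((\y.y) 9)

Answer: let at 1 : (let z = false in 9)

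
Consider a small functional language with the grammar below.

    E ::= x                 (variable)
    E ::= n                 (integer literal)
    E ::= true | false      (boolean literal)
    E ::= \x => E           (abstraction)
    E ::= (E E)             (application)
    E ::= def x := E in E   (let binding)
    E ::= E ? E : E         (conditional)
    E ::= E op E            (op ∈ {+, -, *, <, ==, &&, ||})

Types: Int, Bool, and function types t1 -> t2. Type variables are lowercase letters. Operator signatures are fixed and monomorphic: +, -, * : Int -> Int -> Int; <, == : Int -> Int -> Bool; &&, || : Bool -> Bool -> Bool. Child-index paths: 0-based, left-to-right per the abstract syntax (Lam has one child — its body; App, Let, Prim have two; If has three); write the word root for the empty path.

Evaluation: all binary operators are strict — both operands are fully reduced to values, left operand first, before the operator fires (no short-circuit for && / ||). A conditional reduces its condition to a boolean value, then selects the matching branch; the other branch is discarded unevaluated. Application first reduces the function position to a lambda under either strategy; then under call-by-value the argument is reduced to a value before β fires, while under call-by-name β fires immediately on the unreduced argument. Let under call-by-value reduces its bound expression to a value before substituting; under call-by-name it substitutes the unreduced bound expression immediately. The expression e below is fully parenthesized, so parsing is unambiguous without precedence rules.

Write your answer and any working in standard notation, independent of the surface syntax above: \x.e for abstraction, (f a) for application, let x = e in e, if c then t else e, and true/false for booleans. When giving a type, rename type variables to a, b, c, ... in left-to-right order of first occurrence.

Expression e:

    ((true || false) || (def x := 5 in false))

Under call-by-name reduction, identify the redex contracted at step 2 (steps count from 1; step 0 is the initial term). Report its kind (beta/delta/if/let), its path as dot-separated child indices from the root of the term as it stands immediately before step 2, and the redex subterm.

Answer: let at 1 : (let x = 5 in false)

Derivation:
step 0: ((true || false) || (let x = 5 in false))
step 1: [delta@0] (true || (let x = 5 in false))
step 2: [let@1] (true || false)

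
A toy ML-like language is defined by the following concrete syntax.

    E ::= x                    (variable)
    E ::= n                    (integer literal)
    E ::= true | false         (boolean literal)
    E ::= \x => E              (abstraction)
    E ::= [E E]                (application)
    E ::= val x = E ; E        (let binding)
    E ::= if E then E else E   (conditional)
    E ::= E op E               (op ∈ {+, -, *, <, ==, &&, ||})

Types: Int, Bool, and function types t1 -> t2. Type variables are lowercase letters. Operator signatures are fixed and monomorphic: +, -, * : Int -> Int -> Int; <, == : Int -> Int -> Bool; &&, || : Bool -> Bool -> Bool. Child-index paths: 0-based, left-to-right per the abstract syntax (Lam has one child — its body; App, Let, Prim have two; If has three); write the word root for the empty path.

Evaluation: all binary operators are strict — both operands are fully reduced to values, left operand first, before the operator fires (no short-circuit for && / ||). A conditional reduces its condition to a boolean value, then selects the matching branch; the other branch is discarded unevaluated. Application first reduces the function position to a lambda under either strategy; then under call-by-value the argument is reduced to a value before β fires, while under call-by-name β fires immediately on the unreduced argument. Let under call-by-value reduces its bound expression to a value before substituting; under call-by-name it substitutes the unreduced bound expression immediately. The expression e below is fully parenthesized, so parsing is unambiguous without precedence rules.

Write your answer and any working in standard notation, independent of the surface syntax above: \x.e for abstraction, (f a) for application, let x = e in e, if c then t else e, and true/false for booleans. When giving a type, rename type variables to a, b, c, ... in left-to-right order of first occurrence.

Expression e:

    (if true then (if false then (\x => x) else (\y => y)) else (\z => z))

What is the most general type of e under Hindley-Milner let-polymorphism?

Derivation:
  unify Bool ~ Bool
  unify Bool ~ Bool
x : a
\x._ : a -> a
y : b
\y._ : b -> b
  unify a -> a ~ b -> b
  unify a ~ b
  unify b ~ b
z : c
\z._ : c -> c
  unify b -> b ~ c -> c
  unify b ~ c
  unify c ~ c

Answer: a -> a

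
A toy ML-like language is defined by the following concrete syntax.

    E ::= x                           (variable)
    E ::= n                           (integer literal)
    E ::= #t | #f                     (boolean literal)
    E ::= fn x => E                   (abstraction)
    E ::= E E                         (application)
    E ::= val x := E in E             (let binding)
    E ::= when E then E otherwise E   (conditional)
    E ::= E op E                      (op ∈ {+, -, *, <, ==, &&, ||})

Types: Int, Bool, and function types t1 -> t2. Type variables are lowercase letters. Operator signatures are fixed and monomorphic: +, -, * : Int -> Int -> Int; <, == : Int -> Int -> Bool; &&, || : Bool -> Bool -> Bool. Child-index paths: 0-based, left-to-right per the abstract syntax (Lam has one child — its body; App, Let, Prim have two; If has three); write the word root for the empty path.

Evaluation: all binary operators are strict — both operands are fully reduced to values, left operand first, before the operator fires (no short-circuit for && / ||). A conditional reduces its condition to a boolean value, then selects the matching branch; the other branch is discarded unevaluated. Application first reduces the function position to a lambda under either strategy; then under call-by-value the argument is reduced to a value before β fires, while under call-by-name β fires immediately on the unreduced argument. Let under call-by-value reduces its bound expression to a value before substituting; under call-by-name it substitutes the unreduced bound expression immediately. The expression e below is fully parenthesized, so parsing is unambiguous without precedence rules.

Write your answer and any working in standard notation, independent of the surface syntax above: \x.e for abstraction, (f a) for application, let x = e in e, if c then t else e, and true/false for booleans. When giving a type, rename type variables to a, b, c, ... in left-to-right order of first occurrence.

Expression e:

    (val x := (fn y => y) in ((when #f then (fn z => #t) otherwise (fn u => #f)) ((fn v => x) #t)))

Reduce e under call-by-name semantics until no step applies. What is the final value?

Working:
step 0: (let x = (\y.y) in ((if false then (\z.true) else (\u.false)) ((\v.x) true)))
step 1: [let@root] ((if false then (\z.true) else (\u.false)) ((\v.(\y.y)) true))
step 2: [if@0] ((\u.false) ((\v.(\y.y)) true))
step 3: [beta@root] false

Answer: false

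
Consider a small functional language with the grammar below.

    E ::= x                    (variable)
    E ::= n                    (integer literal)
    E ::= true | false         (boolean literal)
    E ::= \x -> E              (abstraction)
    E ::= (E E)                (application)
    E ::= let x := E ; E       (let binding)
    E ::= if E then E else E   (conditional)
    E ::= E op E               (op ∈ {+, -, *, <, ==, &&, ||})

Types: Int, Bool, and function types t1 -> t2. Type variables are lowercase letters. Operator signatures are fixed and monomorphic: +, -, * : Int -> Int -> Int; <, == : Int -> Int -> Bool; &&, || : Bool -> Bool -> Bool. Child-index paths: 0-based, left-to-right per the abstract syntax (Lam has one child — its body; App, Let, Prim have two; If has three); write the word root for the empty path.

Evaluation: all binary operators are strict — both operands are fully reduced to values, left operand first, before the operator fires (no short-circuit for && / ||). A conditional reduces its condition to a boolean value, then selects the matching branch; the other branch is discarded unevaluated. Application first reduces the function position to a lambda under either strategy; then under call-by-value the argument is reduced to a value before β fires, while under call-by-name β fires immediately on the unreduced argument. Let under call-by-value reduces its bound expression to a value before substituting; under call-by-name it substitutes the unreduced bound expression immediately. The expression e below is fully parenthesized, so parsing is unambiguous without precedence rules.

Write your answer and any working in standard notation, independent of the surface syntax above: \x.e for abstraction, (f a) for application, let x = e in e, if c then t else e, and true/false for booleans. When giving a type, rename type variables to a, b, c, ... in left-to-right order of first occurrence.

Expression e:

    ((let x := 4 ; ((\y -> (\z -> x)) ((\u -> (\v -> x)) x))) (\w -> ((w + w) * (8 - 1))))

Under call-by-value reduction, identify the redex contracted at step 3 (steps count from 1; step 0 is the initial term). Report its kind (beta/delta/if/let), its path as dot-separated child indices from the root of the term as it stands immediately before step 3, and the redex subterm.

Trace:
step 0: ((let x = 4 in ((\y.(\z.x)) ((\u.(\v.x)) x))) (\w.((w + w) * (8 - 1))))
step 1: [let@0] (((\y.(\z.4)) ((\u.(\v.4)) 4)) (\w.((w + w) * (8 - 1))))
step 2: [beta@0.1] (((\y.(\z.4)) (\v.4)) (\w.((w + w) * (8 - 1))))
step 3: [beta@0] ((\z.4) (\w.((w + w) * (8 - 1))))

Answer: beta at 0 : ((\y.(\z.4)) (\v.4))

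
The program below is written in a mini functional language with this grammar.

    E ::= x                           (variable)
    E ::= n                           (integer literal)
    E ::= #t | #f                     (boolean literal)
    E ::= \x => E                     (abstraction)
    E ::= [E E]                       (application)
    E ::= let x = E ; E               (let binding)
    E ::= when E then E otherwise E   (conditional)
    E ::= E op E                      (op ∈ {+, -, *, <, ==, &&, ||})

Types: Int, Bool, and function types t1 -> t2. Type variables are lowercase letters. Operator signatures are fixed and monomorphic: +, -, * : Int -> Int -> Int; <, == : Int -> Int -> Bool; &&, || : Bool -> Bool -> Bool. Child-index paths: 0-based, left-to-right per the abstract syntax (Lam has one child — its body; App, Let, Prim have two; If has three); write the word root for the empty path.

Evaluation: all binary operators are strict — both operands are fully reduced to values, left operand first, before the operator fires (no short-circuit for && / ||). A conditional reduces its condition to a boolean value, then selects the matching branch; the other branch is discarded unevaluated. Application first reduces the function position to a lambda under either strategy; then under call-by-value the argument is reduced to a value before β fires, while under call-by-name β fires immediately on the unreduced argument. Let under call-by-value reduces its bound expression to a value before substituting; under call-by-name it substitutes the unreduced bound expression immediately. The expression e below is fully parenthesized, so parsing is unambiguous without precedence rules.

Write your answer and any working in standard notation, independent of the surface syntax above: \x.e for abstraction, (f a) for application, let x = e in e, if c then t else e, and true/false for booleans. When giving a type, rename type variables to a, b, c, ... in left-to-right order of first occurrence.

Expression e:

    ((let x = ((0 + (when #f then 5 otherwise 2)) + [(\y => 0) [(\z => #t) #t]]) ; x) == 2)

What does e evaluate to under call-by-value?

Working:
step 0: ((let x = ((0 + (if false then 5 else 2)) + ((\y.0) ((\z.true) true))) in x) == 2)
step 1: [if@0.0.0.1] ((let x = ((0 + 2) + ((\y.0) ((\z.true) true))) in x) == 2)
step 2: [delta@0.0.0] ((let x = (2 + ((\y.0) ((\z.true) true))) in x) == 2)
step 3: [beta@0.0.1.1] ((let x = (2 + ((\y.0) true)) in x) == 2)
step 4: [beta@0.0.1] ((let x = (2 + 0) in x) == 2)
step 5: [delta@0.0] ((let x = 2 in x) == 2)
step 6: [let@0] (2 == 2)
step 7: [delta@root] true

Answer: true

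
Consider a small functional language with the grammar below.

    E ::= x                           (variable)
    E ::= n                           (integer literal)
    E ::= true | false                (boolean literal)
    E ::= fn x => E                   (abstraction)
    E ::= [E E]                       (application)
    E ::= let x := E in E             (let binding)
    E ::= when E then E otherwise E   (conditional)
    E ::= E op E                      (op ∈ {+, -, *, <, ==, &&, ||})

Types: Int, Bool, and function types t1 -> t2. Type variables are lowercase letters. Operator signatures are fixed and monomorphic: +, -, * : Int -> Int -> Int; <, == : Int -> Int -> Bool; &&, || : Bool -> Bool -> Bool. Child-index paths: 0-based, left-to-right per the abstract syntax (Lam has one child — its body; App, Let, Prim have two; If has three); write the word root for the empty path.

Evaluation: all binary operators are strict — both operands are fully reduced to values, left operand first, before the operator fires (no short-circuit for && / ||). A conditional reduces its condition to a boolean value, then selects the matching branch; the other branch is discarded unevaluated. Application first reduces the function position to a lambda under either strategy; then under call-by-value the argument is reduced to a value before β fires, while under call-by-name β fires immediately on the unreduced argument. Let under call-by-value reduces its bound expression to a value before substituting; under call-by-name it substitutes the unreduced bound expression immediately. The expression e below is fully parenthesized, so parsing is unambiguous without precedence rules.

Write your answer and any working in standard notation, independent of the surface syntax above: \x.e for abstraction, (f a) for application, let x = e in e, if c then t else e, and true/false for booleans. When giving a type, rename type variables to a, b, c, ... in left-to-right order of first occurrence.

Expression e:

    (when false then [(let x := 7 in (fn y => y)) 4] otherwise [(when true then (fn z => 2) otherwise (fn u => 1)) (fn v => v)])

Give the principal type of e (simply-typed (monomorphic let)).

Trace:
  unify Bool ~ Bool
let x : Int
y : a
\y._ : a -> a
  unify a -> a ~ Int -> b
  unify a ~ Int
  unify Int ~ b
_ _ : Int
  unify Bool ~ Bool
\z._ : c -> Int
\u._ : d -> Int
  unify c -> Int ~ d -> Int
  unify c ~ d
  unify Int ~ Int
v : e
\v._ : e -> e
  unify d -> Int ~ (e -> e) -> f
  unify d ~ e -> e
  unify Int ~ f
_ _ : Int
  unify Int ~ Int

Answer: Int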